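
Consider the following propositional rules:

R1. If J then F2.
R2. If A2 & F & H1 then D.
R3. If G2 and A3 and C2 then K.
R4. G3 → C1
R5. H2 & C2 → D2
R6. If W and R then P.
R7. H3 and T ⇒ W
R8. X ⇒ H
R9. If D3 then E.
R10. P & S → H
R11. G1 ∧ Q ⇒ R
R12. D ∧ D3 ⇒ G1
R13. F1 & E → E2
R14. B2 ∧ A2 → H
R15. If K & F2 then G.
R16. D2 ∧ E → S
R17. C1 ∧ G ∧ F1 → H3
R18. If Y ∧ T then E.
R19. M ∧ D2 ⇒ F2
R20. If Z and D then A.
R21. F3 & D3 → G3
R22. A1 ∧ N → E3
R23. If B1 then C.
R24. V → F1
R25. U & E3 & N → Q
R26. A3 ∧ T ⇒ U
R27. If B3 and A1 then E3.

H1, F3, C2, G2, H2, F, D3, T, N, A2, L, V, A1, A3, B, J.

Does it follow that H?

F2  (by R1: J)
D  (by R2: A2, F, H1)
K  (by R3: G2, A3, C2)
D2  (by R5: H2, C2)
E  (by R9: D3)
G1  (by R12: D, D3)
G  (by R15: K, F2)
S  (by R16: D2, E)
G3  (by R21: F3, D3)
E3  (by R22: A1, N)
F1  (by R24: V)
U  (by R26: A3, T)
C1  (by R4: G3)
H3  (by R17: C1, G, F1)
Q  (by R25: U, E3, N)
W  (by R7: H3, T)
R  (by R11: G1, Q)
P  (by R6: W, R)
H  (by R10: P, S)

Yes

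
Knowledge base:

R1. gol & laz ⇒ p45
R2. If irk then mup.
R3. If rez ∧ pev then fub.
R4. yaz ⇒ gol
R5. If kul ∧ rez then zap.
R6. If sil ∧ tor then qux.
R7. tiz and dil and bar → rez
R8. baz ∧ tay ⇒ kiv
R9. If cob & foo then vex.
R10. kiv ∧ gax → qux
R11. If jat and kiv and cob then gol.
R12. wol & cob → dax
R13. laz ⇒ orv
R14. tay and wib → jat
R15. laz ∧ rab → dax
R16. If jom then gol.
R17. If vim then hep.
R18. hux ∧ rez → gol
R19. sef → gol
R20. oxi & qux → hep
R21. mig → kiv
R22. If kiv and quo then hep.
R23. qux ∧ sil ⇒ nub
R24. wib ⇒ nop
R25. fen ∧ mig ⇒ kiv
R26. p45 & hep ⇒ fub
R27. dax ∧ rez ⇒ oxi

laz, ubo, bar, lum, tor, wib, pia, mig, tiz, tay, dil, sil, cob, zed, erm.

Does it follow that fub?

No

Forward chaining from the given facts derives: qux, rez, orv, jat, kiv, nub, nop, gol, p45.
Rules concluding fub: R3 needs pev; R26 needs hep — none of these are established.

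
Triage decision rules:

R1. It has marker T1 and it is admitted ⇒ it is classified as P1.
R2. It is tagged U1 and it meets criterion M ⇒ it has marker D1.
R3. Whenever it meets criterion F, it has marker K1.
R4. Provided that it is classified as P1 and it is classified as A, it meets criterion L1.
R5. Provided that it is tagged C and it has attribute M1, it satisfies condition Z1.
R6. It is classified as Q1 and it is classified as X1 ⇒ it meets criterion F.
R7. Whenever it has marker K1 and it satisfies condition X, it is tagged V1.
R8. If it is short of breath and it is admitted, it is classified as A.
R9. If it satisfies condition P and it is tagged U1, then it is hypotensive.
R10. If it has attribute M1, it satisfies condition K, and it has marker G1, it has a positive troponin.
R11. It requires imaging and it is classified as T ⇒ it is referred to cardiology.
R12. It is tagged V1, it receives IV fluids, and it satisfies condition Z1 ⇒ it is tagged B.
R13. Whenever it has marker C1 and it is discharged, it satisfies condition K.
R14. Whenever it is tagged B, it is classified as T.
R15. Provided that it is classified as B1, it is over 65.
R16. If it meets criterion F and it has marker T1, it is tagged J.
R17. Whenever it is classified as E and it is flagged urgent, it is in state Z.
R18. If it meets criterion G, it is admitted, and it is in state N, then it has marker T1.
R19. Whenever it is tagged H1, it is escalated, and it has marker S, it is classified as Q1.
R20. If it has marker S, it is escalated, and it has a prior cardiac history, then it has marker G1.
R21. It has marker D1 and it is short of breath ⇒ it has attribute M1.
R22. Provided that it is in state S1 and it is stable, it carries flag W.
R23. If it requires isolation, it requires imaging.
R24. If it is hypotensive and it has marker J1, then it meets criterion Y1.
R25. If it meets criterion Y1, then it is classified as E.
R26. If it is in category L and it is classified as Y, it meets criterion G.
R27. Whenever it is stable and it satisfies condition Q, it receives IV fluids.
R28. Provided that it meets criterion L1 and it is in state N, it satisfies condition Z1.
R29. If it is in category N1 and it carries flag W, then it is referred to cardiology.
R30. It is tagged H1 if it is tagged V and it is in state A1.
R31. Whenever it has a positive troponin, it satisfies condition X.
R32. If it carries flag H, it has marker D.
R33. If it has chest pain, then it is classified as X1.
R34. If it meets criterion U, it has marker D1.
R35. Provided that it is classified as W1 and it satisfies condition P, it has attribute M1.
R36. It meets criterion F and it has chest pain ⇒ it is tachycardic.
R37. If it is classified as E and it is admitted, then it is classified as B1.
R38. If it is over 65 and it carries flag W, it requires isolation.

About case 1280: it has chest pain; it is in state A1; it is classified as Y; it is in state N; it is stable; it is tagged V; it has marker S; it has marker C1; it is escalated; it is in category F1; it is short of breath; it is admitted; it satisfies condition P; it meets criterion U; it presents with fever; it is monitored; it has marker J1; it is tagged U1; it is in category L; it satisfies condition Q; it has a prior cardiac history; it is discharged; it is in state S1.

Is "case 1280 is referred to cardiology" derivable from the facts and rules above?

Yes

By R8 (it is short of breath, it is admitted): it is classified as A.
By R9 (it satisfies condition P, it is tagged U1): it is hypotensive.
By R13 (it has marker C1, it is discharged): it satisfies condition K.
By R20 (it has marker S, it is escalated, it has a prior cardiac history): it has marker G1.
By R22 (it is in state S1, it is stable): it carries flag W.
By R24 (it is hypotensive, it has marker J1): it meets criterion Y1.
By R25 (it meets criterion Y1): it is classified as E.
By R26 (it is in category L, it is classified as Y): it meets criterion G.
By R27 (it is stable, it satisfies condition Q): it receives IV fluids.
By R30 (it is tagged V, it is in state A1): it is tagged H1.
By R33 (it has chest pain): it is classified as X1.
By R34 (it meets criterion U): it has marker D1.
By R37 (it is classified as E, it is admitted): it is classified as B1.
By R15 (it is classified as B1): it is over 65.
By R18 (it meets criterion G, it is admitted, it is in state N): it has marker T1.
By R19 (it is tagged H1, it is escalated, it has marker S): it is classified as Q1.
By R21 (it has marker D1, it is short of breath): it has attribute M1.
By R38 (it is over 65, it carries flag W): it requires isolation.
By R1 (it has marker T1, it is admitted): it is classified as P1.
By R4 (it is classified as P1, it is classified as A): it meets criterion L1.
By R6 (it is classified as Q1, it is classified as X1): it meets criterion F.
By R10 (it has attribute M1, it satisfies condition K, it has marker G1): it has a positive troponin.
By R23 (it requires isolation): it requires imaging.
By R28 (it meets criterion L1, it is in state N): it satisfies condition Z1.
By R31 (it has a positive troponin): it satisfies condition X.
By R3 (it meets criterion F): it has marker K1.
By R7 (it has marker K1, it satisfies condition X): it is tagged V1.
By R12 (it is tagged V1, it receives IV fluids, it satisfies condition Z1): it is tagged B.
By R14 (it is tagged B): it is classified as T.
By R11 (it requires imaging, it is classified as T): it is referred to cardiology.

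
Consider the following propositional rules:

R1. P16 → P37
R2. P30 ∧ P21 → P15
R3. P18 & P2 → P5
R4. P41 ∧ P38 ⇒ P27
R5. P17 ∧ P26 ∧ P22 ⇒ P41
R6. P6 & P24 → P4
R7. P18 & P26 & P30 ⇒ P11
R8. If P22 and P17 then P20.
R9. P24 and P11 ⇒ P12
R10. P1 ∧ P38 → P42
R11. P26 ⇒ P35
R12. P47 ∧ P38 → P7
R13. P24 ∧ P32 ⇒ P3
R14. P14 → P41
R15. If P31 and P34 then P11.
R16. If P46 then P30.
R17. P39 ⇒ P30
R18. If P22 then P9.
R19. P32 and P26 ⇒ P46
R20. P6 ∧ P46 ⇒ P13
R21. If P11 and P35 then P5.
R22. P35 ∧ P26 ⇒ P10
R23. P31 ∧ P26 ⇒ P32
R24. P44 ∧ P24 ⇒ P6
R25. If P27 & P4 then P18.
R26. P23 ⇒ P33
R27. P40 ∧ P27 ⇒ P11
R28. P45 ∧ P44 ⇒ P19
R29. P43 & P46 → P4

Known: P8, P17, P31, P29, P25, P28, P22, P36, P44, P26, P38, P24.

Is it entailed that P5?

P41  (by R5: P17, P26, P22)
P35  (by R11: P26)
P32  (by R23: P31, P26)
P6  (by R24: P44, P24)
P27  (by R4: P41, P38)
P4  (by R6: P6, P24)
P46  (by R19: P32, P26)
P18  (by R25: P27, P4)
P30  (by R16: P46)
P11  (by R7: P18, P26, P30)
P5  (by R21: P11, P35)

Yes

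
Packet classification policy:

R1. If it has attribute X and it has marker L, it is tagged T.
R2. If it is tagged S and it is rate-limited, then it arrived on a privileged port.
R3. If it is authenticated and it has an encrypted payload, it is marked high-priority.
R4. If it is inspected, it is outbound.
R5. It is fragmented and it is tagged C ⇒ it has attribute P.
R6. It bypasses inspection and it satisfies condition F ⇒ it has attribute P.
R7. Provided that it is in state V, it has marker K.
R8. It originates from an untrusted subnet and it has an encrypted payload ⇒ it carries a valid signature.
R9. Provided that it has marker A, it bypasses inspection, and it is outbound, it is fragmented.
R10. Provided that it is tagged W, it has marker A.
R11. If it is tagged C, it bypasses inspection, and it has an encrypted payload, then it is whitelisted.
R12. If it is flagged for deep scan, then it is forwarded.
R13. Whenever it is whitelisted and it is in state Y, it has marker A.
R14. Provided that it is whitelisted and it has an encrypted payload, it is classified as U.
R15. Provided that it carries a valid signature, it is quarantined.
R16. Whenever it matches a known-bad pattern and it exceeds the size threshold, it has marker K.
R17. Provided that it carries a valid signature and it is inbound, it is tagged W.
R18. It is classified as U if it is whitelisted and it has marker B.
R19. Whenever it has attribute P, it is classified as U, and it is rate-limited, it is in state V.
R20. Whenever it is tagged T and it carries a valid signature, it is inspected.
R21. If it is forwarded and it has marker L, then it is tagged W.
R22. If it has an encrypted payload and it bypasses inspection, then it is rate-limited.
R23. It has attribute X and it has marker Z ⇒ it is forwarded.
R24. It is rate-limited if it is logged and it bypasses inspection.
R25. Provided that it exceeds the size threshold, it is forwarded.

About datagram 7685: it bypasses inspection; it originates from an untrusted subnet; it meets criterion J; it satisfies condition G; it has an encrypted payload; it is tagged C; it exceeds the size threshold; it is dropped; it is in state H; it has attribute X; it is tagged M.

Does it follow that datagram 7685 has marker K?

No

Forward chaining from the given facts derives: carries a valid signature, is whitelisted, is classified as U, is quarantined, is rate-limited, is forwarded.
Rules concluding "it has marker K": R7 needs "it is in state V"; R16 needs "it matches a known-bad pattern" — none of these are established.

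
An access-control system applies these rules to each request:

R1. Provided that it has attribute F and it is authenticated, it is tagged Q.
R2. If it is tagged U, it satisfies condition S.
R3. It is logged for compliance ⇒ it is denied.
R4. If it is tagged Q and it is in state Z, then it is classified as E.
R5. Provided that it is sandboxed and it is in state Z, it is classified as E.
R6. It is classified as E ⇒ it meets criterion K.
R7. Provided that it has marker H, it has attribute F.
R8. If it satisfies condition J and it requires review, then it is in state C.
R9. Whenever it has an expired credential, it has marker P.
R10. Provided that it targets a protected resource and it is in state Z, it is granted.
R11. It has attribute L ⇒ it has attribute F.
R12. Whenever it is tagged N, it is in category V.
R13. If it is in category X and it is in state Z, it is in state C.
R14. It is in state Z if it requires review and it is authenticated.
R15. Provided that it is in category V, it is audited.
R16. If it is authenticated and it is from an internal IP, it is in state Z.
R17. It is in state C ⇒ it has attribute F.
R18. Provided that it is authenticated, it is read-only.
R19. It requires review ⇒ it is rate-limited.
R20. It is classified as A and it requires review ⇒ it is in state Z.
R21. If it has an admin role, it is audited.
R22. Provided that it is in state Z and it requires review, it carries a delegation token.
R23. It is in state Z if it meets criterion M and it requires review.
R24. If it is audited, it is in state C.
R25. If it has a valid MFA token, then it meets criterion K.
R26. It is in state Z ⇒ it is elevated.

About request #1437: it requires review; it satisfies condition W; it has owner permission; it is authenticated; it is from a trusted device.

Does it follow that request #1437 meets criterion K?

No

Forward chaining from the given facts derives: is in state Z, is read-only, is rate-limited, carries a delegation token, is elevated.
Rules concluding "it meets criterion K": R6 needs "it is classified as E"; R25 needs "it has a valid MFA token" — none of these are established.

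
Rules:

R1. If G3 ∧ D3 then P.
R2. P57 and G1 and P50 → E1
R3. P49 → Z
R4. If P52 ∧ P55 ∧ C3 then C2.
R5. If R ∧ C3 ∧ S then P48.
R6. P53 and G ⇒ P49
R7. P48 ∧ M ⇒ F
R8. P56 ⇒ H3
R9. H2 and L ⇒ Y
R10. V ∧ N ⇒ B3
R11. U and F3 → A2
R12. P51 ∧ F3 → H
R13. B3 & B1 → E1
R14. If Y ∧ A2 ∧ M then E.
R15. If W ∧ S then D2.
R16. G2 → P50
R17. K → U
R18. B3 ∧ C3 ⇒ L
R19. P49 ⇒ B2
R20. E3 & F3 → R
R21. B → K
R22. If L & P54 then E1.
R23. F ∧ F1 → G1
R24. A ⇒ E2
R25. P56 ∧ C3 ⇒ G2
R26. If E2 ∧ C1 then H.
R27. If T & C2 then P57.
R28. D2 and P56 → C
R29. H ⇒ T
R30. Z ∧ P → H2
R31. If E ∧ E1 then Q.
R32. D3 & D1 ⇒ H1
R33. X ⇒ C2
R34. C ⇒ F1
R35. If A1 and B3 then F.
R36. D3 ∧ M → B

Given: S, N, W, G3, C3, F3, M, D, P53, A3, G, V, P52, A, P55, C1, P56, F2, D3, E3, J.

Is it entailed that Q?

P  (by R1: G3, D3)
C2  (by R4: P52, P55, C3)
P49  (by R6: P53, G)
B3  (by R10: V, N)
D2  (by R15: W, S)
L  (by R18: B3, C3)
R  (by R20: E3, F3)
E2  (by R24: A)
G2  (by R25: P56, C3)
H  (by R26: E2, C1)
C  (by R28: D2, P56)
T  (by R29: H)
F1  (by R34: C)
B  (by R36: D3, M)
Z  (by R3: P49)
P48  (by R5: R, C3, S)
F  (by R7: P48, M)
P50  (by R16: G2)
K  (by R21: B)
G1  (by R23: F, F1)
P57  (by R27: T, C2)
H2  (by R30: Z, P)
E1  (by R2: P57, G1, P50)
Y  (by R9: H2, L)
U  (by R17: K)
A2  (by R11: U, F3)
E  (by R14: Y, A2, M)
Q  (by R31: E, E1)

Yes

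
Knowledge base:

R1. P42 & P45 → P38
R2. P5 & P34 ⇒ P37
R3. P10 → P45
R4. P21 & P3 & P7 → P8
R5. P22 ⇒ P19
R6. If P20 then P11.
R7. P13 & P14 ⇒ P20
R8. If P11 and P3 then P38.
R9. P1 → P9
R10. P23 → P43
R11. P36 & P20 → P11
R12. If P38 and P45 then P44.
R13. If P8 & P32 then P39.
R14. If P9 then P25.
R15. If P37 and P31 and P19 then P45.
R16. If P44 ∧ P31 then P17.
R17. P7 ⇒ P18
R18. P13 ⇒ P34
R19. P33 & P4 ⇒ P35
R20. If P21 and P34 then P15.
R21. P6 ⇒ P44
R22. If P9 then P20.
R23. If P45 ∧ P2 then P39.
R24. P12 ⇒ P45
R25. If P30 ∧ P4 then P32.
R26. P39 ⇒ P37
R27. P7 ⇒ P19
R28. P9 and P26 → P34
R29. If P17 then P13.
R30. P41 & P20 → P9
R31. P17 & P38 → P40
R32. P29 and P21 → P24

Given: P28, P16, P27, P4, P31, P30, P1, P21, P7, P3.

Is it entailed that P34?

Yes

P8  (by R4: P21, P3, P7)
P9  (by R9: P1)
P20  (by R22: P9)
P32  (by R25: P30, P4)
P19  (by R27: P7)
P11  (by R6: P20)
P38  (by R8: P11, P3)
P39  (by R13: P8, P32)
P37  (by R26: P39)
P45  (by R15: P37, P31, P19)
P44  (by R12: P38, P45)
P17  (by R16: P44, P31)
P13  (by R29: P17)
P34  (by R18: P13)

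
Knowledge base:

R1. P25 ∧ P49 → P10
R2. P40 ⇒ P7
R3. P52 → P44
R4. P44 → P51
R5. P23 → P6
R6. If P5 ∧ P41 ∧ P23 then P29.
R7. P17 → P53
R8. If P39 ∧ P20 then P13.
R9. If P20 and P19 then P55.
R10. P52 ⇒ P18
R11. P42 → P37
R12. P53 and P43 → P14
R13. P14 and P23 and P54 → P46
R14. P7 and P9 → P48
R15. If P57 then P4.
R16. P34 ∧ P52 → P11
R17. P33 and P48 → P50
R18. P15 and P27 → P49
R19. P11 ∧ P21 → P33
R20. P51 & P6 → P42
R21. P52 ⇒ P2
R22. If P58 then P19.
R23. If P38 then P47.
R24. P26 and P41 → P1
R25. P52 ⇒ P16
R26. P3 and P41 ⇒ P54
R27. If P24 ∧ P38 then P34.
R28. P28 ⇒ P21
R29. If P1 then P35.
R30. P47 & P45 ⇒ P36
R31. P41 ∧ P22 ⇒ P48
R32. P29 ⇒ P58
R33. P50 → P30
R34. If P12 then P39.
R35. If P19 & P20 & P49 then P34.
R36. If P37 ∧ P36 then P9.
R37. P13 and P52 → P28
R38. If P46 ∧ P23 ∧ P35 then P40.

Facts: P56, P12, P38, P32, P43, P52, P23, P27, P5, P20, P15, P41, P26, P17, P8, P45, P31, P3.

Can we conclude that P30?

Yes

P44  (by R3: P52)
P51  (by R4: P44)
P6  (by R5: P23)
P29  (by R6: P5, P41, P23)
P53  (by R7: P17)
P14  (by R12: P53, P43)
P49  (by R18: P15, P27)
P42  (by R20: P51, P6)
P47  (by R23: P38)
P1  (by R24: P26, P41)
P54  (by R26: P3, P41)
P35  (by R29: P1)
P36  (by R30: P47, P45)
P58  (by R32: P29)
P39  (by R34: P12)
P13  (by R8: P39, P20)
P37  (by R11: P42)
P46  (by R13: P14, P23, P54)
P19  (by R22: P58)
P34  (by R35: P19, P20, P49)
P9  (by R36: P37, P36)
P28  (by R37: P13, P52)
P40  (by R38: P46, P23, P35)
P7  (by R2: P40)
P48  (by R14: P7, P9)
P11  (by R16: P34, P52)
P21  (by R28: P28)
P33  (by R19: P11, P21)
P50  (by R17: P33, P48)
P30  (by R33: P50)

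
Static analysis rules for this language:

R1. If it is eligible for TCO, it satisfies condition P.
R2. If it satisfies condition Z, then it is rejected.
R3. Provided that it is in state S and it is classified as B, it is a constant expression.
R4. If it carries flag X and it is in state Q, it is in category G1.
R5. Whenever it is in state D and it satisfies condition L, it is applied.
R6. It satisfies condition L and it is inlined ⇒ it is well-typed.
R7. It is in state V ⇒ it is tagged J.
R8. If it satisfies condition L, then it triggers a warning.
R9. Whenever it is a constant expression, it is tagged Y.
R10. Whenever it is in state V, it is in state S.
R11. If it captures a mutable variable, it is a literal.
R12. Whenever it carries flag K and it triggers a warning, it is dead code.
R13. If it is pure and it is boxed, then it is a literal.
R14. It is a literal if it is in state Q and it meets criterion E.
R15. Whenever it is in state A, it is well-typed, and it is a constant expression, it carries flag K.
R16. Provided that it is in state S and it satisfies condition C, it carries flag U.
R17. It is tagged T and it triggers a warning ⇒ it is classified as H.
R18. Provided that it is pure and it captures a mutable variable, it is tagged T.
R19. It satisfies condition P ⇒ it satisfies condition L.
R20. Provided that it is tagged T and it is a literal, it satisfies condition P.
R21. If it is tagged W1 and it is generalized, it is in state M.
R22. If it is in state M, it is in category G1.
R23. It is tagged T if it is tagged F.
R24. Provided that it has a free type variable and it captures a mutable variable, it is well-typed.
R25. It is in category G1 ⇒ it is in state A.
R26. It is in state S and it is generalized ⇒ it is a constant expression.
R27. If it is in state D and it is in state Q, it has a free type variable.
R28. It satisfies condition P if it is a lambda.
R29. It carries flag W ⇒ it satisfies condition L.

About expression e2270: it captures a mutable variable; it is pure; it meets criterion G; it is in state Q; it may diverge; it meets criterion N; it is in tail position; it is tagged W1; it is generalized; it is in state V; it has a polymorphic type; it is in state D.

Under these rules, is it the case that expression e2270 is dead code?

Yes

By R10 (it is in state V): it is in state S.
By R11 (it captures a mutable variable): it is a literal.
By R18 (it is pure, it captures a mutable variable): it is tagged T.
By R20 (it is tagged T, it is a literal): it satisfies condition P.
By R21 (it is tagged W1, it is generalized): it is in state M.
By R22 (it is in state M): it is in category G1.
By R25 (it is in category G1): it is in state A.
By R26 (it is in state S, it is generalized): it is a constant expression.
By R27 (it is in state D, it is in state Q): it has a free type variable.
By R19 (it satisfies condition P): it satisfies condition L.
By R24 (it has a free type variable, it captures a mutable variable): it is well-typed.
By R8 (it satisfies condition L): it triggers a warning.
By R15 (it is in state A, it is well-typed, it is a constant expression): it carries flag K.
By R12 (it carries flag K, it triggers a warning): it is dead code.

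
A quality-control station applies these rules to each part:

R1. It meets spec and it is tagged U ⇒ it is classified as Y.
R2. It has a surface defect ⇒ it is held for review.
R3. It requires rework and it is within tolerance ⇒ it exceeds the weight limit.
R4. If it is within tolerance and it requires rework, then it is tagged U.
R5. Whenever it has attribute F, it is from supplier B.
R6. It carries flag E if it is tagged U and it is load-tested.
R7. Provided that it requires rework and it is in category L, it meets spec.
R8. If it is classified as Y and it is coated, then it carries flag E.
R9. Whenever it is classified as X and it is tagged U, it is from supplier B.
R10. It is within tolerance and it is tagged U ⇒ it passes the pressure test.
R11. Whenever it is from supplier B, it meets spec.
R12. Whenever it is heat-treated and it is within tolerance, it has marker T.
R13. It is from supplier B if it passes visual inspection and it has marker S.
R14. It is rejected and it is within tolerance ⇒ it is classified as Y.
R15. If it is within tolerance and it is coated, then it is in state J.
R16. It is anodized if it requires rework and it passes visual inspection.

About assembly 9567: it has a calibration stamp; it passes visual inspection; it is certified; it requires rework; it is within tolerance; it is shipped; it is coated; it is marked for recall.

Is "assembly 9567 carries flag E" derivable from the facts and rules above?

Forward chaining from the given facts derives: exceeds the weight limit, is tagged U, passes the pressure test, is in state J, is anodized.
Rules concluding "it carries flag E": R6 needs "it is load-tested"; R8 needs "it is classified as Y" — none of these are established.

No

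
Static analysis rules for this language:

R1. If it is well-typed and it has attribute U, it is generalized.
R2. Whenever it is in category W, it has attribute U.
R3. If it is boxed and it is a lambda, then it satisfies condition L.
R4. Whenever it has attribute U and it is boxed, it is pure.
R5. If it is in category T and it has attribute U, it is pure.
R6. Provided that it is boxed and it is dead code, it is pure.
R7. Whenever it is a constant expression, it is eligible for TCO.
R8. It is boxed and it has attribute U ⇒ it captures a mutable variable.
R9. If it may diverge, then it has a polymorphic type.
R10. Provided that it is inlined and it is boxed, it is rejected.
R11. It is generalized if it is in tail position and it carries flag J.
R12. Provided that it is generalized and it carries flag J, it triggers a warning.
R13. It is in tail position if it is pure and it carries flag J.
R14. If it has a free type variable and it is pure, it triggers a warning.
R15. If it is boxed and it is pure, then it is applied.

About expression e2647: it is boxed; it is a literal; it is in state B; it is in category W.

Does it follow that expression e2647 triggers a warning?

Forward chaining from the given facts derives: has attribute U, is pure, captures a mutable variable, is applied.
Rules concluding "it triggers a warning": R12 needs "it is generalized"; R14 needs "it has a free type variable" — none of these are established.

No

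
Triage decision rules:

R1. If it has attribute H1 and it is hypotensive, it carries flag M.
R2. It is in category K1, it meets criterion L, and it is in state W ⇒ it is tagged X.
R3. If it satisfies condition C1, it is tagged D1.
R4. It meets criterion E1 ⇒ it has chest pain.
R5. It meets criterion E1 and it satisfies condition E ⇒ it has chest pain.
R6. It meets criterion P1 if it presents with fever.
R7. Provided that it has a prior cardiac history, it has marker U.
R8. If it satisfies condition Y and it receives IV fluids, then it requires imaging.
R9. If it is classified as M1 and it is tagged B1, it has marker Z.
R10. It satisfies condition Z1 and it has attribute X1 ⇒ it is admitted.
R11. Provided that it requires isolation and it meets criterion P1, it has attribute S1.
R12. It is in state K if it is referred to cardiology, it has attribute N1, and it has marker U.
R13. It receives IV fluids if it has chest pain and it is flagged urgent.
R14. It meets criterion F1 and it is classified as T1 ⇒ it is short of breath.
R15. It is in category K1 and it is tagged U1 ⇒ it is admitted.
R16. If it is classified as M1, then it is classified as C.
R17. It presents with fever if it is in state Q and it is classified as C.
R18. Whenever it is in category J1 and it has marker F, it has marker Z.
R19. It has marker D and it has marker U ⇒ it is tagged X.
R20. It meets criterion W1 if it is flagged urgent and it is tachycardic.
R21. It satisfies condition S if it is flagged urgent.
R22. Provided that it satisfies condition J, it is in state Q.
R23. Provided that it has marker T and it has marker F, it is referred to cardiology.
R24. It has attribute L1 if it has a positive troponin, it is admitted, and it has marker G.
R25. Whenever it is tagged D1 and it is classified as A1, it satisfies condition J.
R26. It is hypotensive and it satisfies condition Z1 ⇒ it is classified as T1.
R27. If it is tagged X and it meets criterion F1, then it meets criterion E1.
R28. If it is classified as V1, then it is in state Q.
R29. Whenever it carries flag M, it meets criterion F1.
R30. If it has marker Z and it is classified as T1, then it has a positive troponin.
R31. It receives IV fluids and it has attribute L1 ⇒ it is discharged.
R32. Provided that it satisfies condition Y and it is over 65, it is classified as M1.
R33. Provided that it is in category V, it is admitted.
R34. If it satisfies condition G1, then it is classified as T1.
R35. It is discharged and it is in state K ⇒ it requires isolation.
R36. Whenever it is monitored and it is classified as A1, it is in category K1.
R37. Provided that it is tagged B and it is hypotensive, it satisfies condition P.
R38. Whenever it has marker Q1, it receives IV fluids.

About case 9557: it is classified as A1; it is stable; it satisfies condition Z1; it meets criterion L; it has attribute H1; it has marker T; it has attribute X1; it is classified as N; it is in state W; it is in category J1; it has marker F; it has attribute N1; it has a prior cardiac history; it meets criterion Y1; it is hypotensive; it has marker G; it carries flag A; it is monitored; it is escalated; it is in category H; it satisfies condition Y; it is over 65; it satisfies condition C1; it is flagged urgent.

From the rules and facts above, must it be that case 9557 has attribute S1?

Yes

By R1 (it has attribute H1, it is hypotensive): it carries flag M.
By R3 (it satisfies condition C1): it is tagged D1.
By R7 (it has a prior cardiac history): it has marker U.
By R10 (it satisfies condition Z1, it has attribute X1): it is admitted.
By R18 (it is in category J1, it has marker F): it has marker Z.
By R23 (it has marker T, it has marker F): it is referred to cardiology.
By R25 (it is tagged D1, it is classified as A1): it satisfies condition J.
By R26 (it is hypotensive, it satisfies condition Z1): it is classified as T1.
By R29 (it carries flag M): it meets criterion F1.
By R30 (it has marker Z, it is classified as T1): it has a positive troponin.
By R32 (it satisfies condition Y, it is over 65): it is classified as M1.
By R36 (it is monitored, it is classified as A1): it is in category K1.
By R2 (it is in category K1, it meets criterion L, it is in state W): it is tagged X.
By R12 (it is referred to cardiology, it has attribute N1, it has marker U): it is in state K.
By R16 (it is classified as M1): it is classified as C.
By R22 (it satisfies condition J): it is in state Q.
By R24 (it has a positive troponin, it is admitted, it has marker G): it has attribute L1.
By R27 (it is tagged X, it meets criterion F1): it meets criterion E1.
By R4 (it meets criterion E1): it has chest pain.
By R13 (it has chest pain, it is flagged urgent): it receives IV fluids.
By R17 (it is in state Q, it is classified as C): it presents with fever.
By R31 (it receives IV fluids, it has attribute L1): it is discharged.
By R35 (it is discharged, it is in state K): it requires isolation.
By R6 (it presents with fever): it meets criterion P1.
By R11 (it requires isolation, it meets criterion P1): it has attribute S1.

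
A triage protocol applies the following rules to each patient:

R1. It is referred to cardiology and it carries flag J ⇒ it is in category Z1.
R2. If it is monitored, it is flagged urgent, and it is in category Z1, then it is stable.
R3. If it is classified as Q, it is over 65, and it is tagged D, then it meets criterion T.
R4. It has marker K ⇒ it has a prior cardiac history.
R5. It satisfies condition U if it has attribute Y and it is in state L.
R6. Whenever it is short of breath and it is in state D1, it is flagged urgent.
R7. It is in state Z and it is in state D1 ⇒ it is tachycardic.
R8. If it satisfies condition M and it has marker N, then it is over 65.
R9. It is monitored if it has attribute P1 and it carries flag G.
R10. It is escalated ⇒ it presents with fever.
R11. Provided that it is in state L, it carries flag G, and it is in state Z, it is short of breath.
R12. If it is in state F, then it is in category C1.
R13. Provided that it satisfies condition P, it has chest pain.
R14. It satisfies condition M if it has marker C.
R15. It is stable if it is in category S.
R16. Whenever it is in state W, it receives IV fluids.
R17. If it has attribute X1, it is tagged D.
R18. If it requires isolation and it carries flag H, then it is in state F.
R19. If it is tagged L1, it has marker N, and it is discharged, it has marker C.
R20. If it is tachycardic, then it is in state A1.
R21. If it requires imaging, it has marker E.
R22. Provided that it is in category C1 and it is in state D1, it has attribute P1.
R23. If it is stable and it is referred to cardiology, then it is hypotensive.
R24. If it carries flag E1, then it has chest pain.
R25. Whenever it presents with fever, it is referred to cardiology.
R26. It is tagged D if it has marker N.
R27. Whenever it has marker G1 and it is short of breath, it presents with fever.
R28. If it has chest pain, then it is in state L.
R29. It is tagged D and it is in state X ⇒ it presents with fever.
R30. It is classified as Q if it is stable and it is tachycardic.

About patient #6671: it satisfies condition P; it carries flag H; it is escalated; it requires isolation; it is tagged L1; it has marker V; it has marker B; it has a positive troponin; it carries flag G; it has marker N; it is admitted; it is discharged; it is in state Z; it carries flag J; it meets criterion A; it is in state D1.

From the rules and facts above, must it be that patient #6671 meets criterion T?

Yes

By R7 (it is in state Z, it is in state D1): it is tachycardic.
By R10 (it is escalated): it presents with fever.
By R13 (it satisfies condition P): it has chest pain.
By R18 (it requires isolation, it carries flag H): it is in state F.
By R19 (it is tagged L1, it has marker N, it is discharged): it has marker C.
By R25 (it presents with fever): it is referred to cardiology.
By R26 (it has marker N): it is tagged D.
By R28 (it has chest pain): it is in state L.
By R1 (it is referred to cardiology, it carries flag J): it is in category Z1.
By R11 (it is in state L, it carries flag G, it is in state Z): it is short of breath.
By R12 (it is in state F): it is in category C1.
By R14 (it has marker C): it satisfies condition M.
By R22 (it is in category C1, it is in state D1): it has attribute P1.
By R6 (it is short of breath, it is in state D1): it is flagged urgent.
By R8 (it satisfies condition M, it has marker N): it is over 65.
By R9 (it has attribute P1, it carries flag G): it is monitored.
By R2 (it is monitored, it is flagged urgent, it is in category Z1): it is stable.
By R30 (it is stable, it is tachycardic): it is classified as Q.
By R3 (it is classified as Q, it is over 65, it is tagged D): it meets criterion T.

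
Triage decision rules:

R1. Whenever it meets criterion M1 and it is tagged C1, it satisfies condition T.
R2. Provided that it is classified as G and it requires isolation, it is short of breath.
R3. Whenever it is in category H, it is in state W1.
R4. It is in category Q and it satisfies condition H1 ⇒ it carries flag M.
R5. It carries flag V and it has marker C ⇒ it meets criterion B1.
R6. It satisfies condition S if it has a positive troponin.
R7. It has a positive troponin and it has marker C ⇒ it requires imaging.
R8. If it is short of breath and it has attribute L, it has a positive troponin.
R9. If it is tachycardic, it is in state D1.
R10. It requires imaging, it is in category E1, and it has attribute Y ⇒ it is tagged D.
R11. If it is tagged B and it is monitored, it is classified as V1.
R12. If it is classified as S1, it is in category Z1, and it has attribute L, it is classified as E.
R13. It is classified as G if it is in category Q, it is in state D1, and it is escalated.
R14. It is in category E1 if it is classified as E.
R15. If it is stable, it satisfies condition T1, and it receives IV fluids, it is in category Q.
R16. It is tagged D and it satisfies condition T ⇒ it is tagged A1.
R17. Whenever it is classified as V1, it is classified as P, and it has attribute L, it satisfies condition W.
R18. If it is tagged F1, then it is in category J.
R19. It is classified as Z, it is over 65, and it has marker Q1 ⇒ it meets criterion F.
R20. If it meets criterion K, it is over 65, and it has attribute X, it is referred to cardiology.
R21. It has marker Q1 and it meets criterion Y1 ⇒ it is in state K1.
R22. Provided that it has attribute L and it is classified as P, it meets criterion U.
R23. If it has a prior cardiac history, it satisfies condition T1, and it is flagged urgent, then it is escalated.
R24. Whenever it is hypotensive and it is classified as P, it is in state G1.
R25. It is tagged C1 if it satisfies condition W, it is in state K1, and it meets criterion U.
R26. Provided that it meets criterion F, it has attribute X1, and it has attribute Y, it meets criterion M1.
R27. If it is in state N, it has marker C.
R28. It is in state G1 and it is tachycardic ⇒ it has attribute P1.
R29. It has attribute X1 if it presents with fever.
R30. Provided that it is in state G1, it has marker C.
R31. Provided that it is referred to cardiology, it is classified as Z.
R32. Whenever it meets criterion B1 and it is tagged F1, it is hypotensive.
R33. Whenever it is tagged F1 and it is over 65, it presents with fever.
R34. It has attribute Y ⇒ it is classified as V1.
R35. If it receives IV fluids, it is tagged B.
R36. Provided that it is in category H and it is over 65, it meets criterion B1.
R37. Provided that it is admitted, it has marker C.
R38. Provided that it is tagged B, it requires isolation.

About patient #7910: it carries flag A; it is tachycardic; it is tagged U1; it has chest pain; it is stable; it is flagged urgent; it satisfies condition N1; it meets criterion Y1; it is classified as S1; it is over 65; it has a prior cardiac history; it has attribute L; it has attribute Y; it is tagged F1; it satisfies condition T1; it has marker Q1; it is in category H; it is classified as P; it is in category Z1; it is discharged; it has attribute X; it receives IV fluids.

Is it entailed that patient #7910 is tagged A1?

Forward chaining from the given facts derives: is in state W1, is in state D1, is classified as E, is in category E1, is in category Q, is in category J, is in state K1, meets criterion U, is escalated, presents with fever, is classified as V1, is tagged B, meets criterion B1, requires isolation, is classified as G, satisfies condition W, is tagged C1, has attribute X1, is hypotensive, is short of breath, has a positive troponin, is in state G1, has attribute P1, has marker C, satisfies condition S, requires imaging, is tagged D.
The only rule concluding "it is tagged A1" is R16, which needs "it satisfies condition T"; that is never established.

No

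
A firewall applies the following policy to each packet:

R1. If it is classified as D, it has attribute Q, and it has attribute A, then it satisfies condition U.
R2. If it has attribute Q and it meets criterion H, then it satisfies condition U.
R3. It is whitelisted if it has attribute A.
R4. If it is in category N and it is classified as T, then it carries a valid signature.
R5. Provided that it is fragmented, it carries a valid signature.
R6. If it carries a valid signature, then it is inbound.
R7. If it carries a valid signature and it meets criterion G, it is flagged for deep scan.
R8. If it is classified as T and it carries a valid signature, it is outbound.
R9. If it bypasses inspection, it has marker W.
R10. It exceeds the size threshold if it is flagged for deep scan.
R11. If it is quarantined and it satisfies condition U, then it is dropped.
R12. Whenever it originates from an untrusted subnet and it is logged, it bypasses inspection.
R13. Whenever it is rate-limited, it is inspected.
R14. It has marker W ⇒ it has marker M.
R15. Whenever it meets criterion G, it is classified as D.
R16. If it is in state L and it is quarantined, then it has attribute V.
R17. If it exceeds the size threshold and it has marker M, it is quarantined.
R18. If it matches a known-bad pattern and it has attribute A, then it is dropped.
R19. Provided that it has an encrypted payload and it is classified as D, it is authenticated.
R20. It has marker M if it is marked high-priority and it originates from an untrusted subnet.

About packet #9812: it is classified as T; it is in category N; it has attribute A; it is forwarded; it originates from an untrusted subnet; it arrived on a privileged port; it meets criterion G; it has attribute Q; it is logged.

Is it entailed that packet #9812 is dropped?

By R4 (it is in category N, it is classified as T): it carries a valid signature.
By R7 (it carries a valid signature, it meets criterion G): it is flagged for deep scan.
By R10 (it is flagged for deep scan): it exceeds the size threshold.
By R12 (it originates from an untrusted subnet, it is logged): it bypasses inspection.
By R15 (it meets criterion G): it is classified as D.
By R1 (it is classified as D, it has attribute Q, it has attribute A): it satisfies condition U.
By R9 (it bypasses inspection): it has marker W.
By R14 (it has marker W): it has marker M.
By R17 (it exceeds the size threshold, it has marker M): it is quarantined.
By R11 (it is quarantined, it satisfies condition U): it is dropped.

Yes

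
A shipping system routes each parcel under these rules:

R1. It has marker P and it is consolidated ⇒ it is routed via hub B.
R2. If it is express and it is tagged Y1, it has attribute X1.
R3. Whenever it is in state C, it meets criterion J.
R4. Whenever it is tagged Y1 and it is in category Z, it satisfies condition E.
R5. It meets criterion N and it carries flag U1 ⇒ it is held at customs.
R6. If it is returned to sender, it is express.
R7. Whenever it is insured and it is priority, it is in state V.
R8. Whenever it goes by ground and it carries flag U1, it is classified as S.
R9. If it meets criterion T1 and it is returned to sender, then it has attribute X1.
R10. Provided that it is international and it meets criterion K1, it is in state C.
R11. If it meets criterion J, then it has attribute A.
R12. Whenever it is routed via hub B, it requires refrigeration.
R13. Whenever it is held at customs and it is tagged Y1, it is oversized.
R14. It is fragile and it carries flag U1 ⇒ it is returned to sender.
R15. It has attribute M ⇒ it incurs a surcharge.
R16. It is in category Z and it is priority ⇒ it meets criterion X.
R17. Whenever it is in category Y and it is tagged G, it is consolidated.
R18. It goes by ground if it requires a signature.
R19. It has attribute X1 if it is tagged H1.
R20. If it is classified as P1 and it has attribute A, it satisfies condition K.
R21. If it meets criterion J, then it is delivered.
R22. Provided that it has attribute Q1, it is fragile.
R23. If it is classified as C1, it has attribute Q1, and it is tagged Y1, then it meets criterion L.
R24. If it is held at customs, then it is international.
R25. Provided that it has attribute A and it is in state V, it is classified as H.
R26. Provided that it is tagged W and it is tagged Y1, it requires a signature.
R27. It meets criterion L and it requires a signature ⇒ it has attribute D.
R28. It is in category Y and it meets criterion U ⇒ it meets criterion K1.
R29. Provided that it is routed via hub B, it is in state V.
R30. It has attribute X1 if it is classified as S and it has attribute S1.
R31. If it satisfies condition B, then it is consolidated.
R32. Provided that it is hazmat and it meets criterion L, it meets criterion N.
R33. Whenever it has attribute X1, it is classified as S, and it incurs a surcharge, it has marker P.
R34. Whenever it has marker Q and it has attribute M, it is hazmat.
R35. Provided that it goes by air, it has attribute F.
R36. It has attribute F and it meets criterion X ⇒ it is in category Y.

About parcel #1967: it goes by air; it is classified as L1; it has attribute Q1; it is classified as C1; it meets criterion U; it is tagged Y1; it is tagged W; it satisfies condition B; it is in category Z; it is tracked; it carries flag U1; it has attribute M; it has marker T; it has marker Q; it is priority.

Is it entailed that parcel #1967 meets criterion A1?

Forward chaining from the given facts derives: satisfies condition E, incurs a surcharge, meets criterion X, is fragile, meets criterion L, requires a signature, has attribute D, is consolidated, is hazmat, has attribute F, is in category Y, is returned to sender, goes by ground, meets criterion K1, meets criterion N, is held at customs, is express, is classified as S, is oversized, is international, has attribute X1, is in state C, has marker P, is routed via hub B, meets criterion J, has attribute A, requires refrigeration, is delivered, is in state V, is classified as H.
No rule has "it meets criterion A1" as its conclusion, and it is not among the given facts.

No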